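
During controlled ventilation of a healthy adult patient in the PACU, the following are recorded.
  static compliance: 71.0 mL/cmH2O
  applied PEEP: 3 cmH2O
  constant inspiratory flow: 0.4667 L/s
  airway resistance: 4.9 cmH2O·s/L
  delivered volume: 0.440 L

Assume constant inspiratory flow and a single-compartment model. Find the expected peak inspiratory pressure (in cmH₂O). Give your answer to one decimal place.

Equation of motion (constant flow): PIP = Vt/C + R·V̇ + PEEP.
PIP = 440/71.0 + 4.9×0.4667 + 3 = 6.197 + 2.287 + 3 = 11.484 cmH2O.

11.5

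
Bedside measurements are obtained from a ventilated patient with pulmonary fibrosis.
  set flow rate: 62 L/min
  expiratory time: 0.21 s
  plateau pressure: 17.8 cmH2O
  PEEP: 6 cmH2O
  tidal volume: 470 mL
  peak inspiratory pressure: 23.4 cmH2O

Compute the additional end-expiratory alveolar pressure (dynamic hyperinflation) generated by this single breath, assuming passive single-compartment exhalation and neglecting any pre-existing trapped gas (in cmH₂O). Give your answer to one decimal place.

Flow: 62 L/min ÷ 60 = 1.0333 L/s.
R = (PIP − Pplat)/V̇ = (23.4 − 17.8) / 1.0333 = 5.6/1.0333 = 5.42 cmH2O·s/L.
C = Vt/(Pplat − PEEP) = 470.0 / (17.8 − 6) = 470.0/11.8 = 39.831 mL/cmH2O.
τ = R × C = 5.42 × 0.03983 L/cmH2O = 0.2159 s.
Fraction remaining = e^(−Te/τ) = e^(−0.21/0.2159) = 0.3781; trapped volume = 470.0 × 0.3781 = 177.71 mL.
Additional alveolar pressure from trapping ≈ V_trapped / C = 177.71 / 39.831 = 4.462 cmH2O.

4.5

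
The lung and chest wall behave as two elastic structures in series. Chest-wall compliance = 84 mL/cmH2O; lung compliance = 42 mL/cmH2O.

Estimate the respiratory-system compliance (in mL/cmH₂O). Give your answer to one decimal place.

Lung and chest wall are elastances in series: 1/Crs = 1/CL + 1/Ccw.
1/Crs = 1/42 + 1/84 = 0.03571.
Crs = 28.003 mL/cmH2O.

28.0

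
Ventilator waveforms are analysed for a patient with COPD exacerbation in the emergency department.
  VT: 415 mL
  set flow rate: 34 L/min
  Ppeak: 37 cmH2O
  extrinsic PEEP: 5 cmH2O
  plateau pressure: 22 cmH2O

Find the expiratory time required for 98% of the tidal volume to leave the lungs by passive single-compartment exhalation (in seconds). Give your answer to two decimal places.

Flow: 34 L/min ÷ 60 = 0.5667 L/s.
R = (PIP − Pplat)/V̇ = (37 − 22) / 0.5667 = 15.0/0.5667 = 26.469 cmH2O·s/L.
C = Vt/(Pplat − PEEP) = 415.0 / (22 − 5) = 415.0/17.0 = 24.412 mL/cmH2O.
τ = R × C = 26.469 × 0.02441 L/cmH2O = 0.6461 s.
t = −τ·ln(1 − 0.98) = −0.6461·ln(0.02) = 2.528 s.

2.53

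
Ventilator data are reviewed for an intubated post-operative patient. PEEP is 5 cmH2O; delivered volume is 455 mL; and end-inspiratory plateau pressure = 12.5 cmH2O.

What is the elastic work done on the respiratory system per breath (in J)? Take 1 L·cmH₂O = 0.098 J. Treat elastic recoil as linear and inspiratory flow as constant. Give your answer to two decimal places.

0.17

Elastic work ≈ ½ × (Pplat − PEEP) × Vt = 0.5 × (12.5 − 5) × 0.455 L = 0.5 × 7.5 × 0.455 = 1.706 L·cmH2O.
× 0.098 J/(L·cmH2O) → 0.1672 J.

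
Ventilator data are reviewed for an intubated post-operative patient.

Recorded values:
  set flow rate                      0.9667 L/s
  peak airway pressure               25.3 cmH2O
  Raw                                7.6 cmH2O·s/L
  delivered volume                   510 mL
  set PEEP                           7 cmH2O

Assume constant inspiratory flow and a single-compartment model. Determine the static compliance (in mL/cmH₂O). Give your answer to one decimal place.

46.6

Equation of motion (constant flow): PIP = Vt/C + R·V̇ + PEEP.
Vt/C = PIP − R·V̇ − PEEP = 25.3 − 7.6×0.9667 − 7 = 25.3 − 7.347 − 7 = 10.953 cmH2O.
C = Vt / 10.953 = 510 / 10.953 = 46.563 mL/cmH2O.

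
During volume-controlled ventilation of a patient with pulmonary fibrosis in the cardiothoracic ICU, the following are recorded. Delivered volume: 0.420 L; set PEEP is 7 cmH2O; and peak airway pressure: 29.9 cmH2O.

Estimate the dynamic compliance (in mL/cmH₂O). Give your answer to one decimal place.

18.3

Dynamic compliance = Vt / (PIP − PEEP) = 420 / (29.9 − 7) = 420 / 22.9 = 18.341 mL/cmH2O.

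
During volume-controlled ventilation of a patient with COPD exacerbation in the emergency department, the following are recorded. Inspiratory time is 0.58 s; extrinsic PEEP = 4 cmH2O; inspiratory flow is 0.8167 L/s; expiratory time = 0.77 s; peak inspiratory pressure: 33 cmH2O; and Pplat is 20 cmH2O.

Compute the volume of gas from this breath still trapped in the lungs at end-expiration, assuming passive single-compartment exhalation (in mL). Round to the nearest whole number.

92

Vt = flow × Ti = 0.8167 L/s × 0.58 s × 1000 mL/L = 473.69 mL.
R = (PIP − Pplat)/V̇ = (33 − 20) / 0.8167 = 13.0/0.8167 = 15.918 cmH2O·s/L.
C = Vt/(Pplat − PEEP) = 473.69 / (20 − 4) = 473.69/16.0 = 29.606 mL/cmH2O.
τ = R × C = 15.918 × 0.02961 L/cmH2O = 0.4713 s.
Fraction remaining = e^(−Te/τ) = e^(−0.77/0.4713) = 0.1952.
Trapped volume = 473.69 × 0.1952 = 92.464 mL.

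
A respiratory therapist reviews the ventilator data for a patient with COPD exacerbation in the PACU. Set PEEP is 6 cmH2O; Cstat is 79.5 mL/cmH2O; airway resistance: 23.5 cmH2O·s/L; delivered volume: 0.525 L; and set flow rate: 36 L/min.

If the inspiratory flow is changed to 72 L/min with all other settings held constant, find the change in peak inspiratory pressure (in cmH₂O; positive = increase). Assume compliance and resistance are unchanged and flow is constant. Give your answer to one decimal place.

14.1

Flow: 36 L/min ÷ 60 = 0.6 L/s.
New flow: 72 L/min ÷ 60 = 1.2 L/s.
PIP = Vt/C + R·V̇ + PEEP (constant-flow equation of motion).
Only the resistive term changes: ΔPIP = R × ΔV̇ = 23.5 × (1.2 − 0.6) = 23.5 × 0.6 = 14.1 cmH2O.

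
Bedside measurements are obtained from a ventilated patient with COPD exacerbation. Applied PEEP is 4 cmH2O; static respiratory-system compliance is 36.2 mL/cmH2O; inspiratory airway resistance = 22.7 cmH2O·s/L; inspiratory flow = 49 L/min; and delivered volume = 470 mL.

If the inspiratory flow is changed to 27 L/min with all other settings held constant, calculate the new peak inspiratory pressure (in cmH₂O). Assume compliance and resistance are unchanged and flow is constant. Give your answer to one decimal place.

Flow: 49 L/min ÷ 60 = 0.8167 L/s.
New flow: 27 L/min ÷ 60 = 0.45 L/s.
PIP = Vt/C + R·V̇ + PEEP (constant-flow equation of motion).
Only the resistive term changes: ΔPIP = R × ΔV̇ = 22.7 × (0.45 − 0.8167) = 22.7 × -0.3667 = -8.324 cmH2O.
Original PIP = 470/36.2 + 22.7×0.8167 + 4 = 35.523 cmH2O; new PIP = 35.523 + (-8.324) = 27.199 cmH2O.

27.2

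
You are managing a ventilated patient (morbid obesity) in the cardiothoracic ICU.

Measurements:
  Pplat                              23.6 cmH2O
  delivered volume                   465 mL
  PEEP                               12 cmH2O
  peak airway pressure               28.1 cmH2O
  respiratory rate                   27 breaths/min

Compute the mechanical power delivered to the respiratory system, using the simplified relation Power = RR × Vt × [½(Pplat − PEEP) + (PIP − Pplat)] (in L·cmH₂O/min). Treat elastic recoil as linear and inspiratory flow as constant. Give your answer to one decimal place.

Per-breath work = Vt × [½(Pplat−PEEP) + (PIP−Pplat)] = 0.465 × [0.5×11.6 + 4.5] = 0.465 × 10.3 = 4.79 L·cmH2O.
Power = 27 × 4.79 = 129.33 L·cmH2O/min.

129.3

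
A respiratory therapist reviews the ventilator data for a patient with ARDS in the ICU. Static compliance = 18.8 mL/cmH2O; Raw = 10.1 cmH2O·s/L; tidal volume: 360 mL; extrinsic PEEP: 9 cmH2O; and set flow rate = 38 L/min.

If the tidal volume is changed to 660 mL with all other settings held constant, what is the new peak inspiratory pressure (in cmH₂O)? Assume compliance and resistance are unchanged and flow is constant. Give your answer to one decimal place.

Flow: 38 L/min ÷ 60 = 0.6333 L/s.
PIP = Vt/C + R·V̇ + PEEP (constant-flow equation of motion).
Only the elastic term changes: ΔPIP = ΔVt / C = (660 − 360) / 18.8 = 15.957 cmH2O.
Original PIP = 360/18.8 + 10.1×0.6333 + 9 = 34.545 cmH2O; new PIP = 34.545 + (15.957) = 50.502 cmH2O.

50.5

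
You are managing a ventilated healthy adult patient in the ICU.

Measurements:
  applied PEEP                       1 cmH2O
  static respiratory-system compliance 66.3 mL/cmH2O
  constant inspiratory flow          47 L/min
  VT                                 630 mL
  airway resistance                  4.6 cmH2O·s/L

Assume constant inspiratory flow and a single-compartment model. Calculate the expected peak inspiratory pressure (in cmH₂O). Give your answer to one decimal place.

14.1

Flow: 47 L/min ÷ 60 = 0.7833 L/s.
Equation of motion (constant flow): PIP = Vt/C + R·V̇ + PEEP.
PIP = 630/66.3 + 4.6×0.7833 + 1 = 9.502 + 3.603 + 1 = 14.105 cmH2O.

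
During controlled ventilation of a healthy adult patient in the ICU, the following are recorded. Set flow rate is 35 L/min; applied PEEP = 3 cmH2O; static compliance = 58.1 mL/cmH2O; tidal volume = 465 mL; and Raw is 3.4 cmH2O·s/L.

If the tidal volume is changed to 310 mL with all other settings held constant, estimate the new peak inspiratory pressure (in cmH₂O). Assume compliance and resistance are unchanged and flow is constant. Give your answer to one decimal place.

Flow: 35 L/min ÷ 60 = 0.5833 L/s.
PIP = Vt/C + R·V̇ + PEEP (constant-flow equation of motion).
Only the elastic term changes: ΔPIP = ΔVt / C = (310 − 465) / 58.1 = -2.668 cmH2O.
Original PIP = 465/58.1 + 3.4×0.5833 + 3 = 12.987 cmH2O; new PIP = 12.987 + (-2.668) = 10.319 cmH2O.

10.3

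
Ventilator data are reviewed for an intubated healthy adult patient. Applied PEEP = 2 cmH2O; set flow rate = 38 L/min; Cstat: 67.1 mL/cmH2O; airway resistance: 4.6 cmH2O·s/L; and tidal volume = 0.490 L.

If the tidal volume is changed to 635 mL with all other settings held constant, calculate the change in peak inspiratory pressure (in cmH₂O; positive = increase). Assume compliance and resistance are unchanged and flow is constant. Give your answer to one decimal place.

2.2

PIP = Vt/C + R·V̇ + PEEP (constant-flow equation of motion).
Only the elastic term changes: ΔPIP = ΔVt / C = (635 − 490) / 67.1 = 2.161 cmH2O.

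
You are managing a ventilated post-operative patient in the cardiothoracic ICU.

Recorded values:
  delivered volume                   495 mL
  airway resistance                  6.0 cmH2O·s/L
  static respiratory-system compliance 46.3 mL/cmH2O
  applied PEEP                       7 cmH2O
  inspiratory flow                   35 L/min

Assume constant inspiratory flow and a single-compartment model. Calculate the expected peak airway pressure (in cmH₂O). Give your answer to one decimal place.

Flow: 35 L/min ÷ 60 = 0.5833 L/s.
Equation of motion (constant flow): PIP = Vt/C + R·V̇ + PEEP.
PIP = 495/46.3 + 6.0×0.5833 + 7 = 10.691 + 3.5 + 7 = 21.191 cmH2O.

21.2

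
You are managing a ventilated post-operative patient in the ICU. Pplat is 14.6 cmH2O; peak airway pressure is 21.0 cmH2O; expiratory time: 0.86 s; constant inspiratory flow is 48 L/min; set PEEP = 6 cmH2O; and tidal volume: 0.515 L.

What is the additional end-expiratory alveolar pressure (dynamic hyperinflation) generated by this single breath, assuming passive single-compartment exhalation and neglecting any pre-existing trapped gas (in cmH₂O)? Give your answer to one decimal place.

1.4

Flow: 48 L/min ÷ 60 = 0.8 L/s.
R = (PIP − Pplat)/V̇ = (21.0 − 14.6) / 0.8 = 6.4/0.8 = 8.0 cmH2O·s/L.
C = Vt/(Pplat − PEEP) = 515.0 / (14.6 − 6) = 515.0/8.6 = 59.884 mL/cmH2O.
τ = R × C = 8.0 × 0.05988 L/cmH2O = 0.479 s.
Fraction remaining = e^(−Te/τ) = e^(−0.86/0.479) = 0.1661; trapped volume = 515.0 × 0.1661 = 85.542 mL.
Additional alveolar pressure from trapping ≈ V_trapped / C = 85.542 / 59.884 = 1.428 cmH2O.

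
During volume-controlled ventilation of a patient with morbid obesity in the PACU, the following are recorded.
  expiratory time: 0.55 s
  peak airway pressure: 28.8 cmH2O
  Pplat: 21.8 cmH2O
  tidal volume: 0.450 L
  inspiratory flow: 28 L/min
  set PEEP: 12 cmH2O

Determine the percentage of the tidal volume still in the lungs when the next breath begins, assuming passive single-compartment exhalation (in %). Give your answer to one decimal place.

45.0

Flow: 28 L/min ÷ 60 = 0.4667 L/s.
R = (PIP − Pplat)/V̇ = (28.8 − 21.8) / 0.4667 = 7.0/0.4667 = 14.999 cmH2O·s/L.
C = Vt/(Pplat − PEEP) = 450.0 / (21.8 − 12) = 450.0/9.8 = 45.918 mL/cmH2O.
τ = R × C = 14.999 × 0.04592 L/cmH2O = 0.6888 s.
Fraction remaining at end-expiration = e^(−Te/τ) = e^(−0.55/0.6888) = 0.45 → 45.0%.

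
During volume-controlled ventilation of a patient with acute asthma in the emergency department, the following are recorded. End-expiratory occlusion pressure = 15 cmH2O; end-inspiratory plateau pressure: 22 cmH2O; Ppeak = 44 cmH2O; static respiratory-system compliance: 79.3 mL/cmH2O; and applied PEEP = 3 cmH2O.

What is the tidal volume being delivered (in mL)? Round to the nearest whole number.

555

End-expiratory occlusion gives total PEEP = 15 cmH2O (intrinsic PEEP = 15 − 3 = 12). Use total PEEP for the elastic gradient.
Vt = Cstat × (Pplat − PEEPtotal) = 79.3 × (22 − 15) = 79.3 × 7.0 = 555.1 mL.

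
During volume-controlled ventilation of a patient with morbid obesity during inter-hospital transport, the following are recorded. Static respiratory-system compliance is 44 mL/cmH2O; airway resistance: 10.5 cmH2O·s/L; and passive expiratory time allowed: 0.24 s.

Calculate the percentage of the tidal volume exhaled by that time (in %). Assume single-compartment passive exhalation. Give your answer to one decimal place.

τ = R × C = 10.5 × 44 mL/cmH2O = 10.5 × 0.044 L/cmH2O = 0.462 s.
Passive exhalation: V(t)/V₀ = e^(−t/τ) = e^(−0.24/0.462) = 0.5948.
Fraction exhaled = 1 − 0.5948 = 0.4052 → 40.52%.

40.5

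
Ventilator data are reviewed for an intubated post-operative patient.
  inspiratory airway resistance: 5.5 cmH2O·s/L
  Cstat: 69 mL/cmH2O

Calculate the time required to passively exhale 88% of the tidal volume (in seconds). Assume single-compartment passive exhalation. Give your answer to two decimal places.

0.80

τ = R × C = 5.5 × 69 mL/cmH2O = 5.5 × 0.069 L/cmH2O = 0.3795 s.
Exhaled fraction f = 1 − e^(−t/τ) → t = −τ·ln(1 − f) = −0.3795·ln(0.12) = 0.8046 s.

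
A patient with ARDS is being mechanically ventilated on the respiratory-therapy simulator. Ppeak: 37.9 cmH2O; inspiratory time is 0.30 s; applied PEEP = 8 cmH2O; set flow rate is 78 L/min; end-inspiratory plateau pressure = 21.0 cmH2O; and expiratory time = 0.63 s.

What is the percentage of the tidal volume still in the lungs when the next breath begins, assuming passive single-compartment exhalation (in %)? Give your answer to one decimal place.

19.9

Flow: 78 L/min ÷ 60 = 1.3 L/s.
Vt = flow × Ti = 1.3 L/s × 0.30 s × 1000 mL/L = 390.0 mL.
R = (PIP − Pplat)/V̇ = (37.9 − 21.0) / 1.3 = 16.9/1.3 = 13.0 cmH2O·s/L.
C = Vt/(Pplat − PEEP) = 390.0 / (21.0 − 8) = 390.0/13.0 = 30.0 mL/cmH2O.
τ = R × C = 13.0 × 0.03 L/cmH2O = 0.39 s.
Fraction remaining at end-expiration = e^(−Te/τ) = e^(−0.63/0.39) = 0.1988 → 19.88%.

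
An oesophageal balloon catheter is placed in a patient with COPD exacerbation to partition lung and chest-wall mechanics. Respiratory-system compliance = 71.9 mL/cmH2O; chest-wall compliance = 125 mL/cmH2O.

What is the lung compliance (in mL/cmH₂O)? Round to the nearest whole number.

169

1/CL = 1/Crs − 1/Ccw.
1/CL = 1/71.9 − 1/125 = 0.005908.
CL = 169.26 mL/cmH2O.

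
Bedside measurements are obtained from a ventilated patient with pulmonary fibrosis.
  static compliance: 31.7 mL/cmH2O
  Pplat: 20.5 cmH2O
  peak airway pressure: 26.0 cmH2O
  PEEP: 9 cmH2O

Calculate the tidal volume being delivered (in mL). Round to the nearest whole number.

Vt = Cstat × (Pplat − PEEP) = 31.7 × (20.5 − 9) = 31.7 × 11.5 = 364.55 mL.

365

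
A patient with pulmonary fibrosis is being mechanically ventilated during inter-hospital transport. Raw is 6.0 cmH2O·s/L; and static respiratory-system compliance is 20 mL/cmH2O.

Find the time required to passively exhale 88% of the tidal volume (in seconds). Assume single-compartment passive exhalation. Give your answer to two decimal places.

τ = R × C = 6.0 × 20 mL/cmH2O = 6.0 × 0.020 L/cmH2O = 0.12 s.
Exhaled fraction f = 1 − e^(−t/τ) → t = −τ·ln(1 − f) = −0.12·ln(0.12) = 0.2544 s.

0.25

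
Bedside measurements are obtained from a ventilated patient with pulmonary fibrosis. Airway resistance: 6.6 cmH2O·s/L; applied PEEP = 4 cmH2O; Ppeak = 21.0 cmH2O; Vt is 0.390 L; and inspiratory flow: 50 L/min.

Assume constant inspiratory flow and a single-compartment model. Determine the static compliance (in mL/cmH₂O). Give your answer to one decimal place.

Flow: 50 L/min ÷ 60 = 0.8333 L/s.
Equation of motion (constant flow): PIP = Vt/C + R·V̇ + PEEP.
Vt/C = PIP − R·V̇ − PEEP = 21.0 − 6.6×0.8333 − 4 = 21.0 − 5.5 − 4 = 11.5 cmH2O.
C = Vt / 11.5 = 390 / 11.5 = 33.913 mL/cmH2O.

33.9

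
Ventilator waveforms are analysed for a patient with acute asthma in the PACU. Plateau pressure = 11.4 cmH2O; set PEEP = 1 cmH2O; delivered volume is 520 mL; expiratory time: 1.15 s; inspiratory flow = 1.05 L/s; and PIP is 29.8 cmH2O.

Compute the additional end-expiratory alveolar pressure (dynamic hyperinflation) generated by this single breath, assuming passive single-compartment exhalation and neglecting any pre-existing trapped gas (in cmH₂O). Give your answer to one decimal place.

2.8

R = (PIP − Pplat)/V̇ = (29.8 − 11.4) / 1.05 = 18.4/1.05 = 17.524 cmH2O·s/L.
C = Vt/(Pplat − PEEP) = 520.0 / (11.4 − 1) = 520.0/10.4 = 50.0 mL/cmH2O.
τ = R × C = 17.524 × 0.05 L/cmH2O = 0.8762 s.
Fraction remaining = e^(−Te/τ) = e^(−1.15/0.8762) = 0.2692; trapped volume = 520.0 × 0.2692 = 139.98 mL.
Additional alveolar pressure from trapping ≈ V_trapped / C = 139.98 / 50.0 = 2.8 cmH2O.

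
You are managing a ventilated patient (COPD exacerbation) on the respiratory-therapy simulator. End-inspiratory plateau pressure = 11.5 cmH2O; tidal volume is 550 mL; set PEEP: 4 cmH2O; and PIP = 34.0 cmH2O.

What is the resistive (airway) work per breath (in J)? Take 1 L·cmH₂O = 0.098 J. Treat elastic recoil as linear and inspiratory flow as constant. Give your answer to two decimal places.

With constant inspiratory flow the resistive pressure is constant at PIP − Pplat = 34.0 − 11.5 = 22.5 cmH2O, so resistive work = 22.5 × 0.550 = 12.375 L·cmH2O.
× 0.098 J/(L·cmH2O) → 1.213 J.

1.21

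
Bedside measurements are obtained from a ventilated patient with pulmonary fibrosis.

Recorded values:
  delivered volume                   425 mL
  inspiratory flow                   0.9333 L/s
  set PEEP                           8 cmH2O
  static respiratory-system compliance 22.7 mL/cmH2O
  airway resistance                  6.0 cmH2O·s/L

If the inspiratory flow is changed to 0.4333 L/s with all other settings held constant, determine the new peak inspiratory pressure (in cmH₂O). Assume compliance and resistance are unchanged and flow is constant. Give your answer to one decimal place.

29.3

PIP = Vt/C + R·V̇ + PEEP (constant-flow equation of motion).
Only the resistive term changes: ΔPIP = R × ΔV̇ = 6.0 × (0.4333 − 0.9333) = 6.0 × -0.5 = -3.0 cmH2O.
Original PIP = 425/22.7 + 6.0×0.9333 + 8 = 32.322 cmH2O; new PIP = 32.322 + (-3.0) = 29.322 cmH2O.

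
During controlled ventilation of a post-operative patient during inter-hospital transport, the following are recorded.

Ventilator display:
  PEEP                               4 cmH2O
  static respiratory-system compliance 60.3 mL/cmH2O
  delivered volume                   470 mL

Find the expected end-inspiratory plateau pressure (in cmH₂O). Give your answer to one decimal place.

Pplat = PEEP + Vt / Cstat = 4 + 470 / 60.3 = 4 + 7.794 = 11.794 cmH2O.

11.8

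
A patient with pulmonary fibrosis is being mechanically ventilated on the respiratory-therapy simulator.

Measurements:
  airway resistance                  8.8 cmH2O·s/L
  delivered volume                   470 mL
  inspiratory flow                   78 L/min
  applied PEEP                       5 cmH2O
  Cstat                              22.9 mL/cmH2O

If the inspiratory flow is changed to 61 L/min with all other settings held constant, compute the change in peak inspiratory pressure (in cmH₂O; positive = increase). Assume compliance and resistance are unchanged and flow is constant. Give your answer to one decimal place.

Flow: 78 L/min ÷ 60 = 1.3 L/s.
New flow: 61 L/min ÷ 60 = 1.0167 L/s.
PIP = Vt/C + R·V̇ + PEEP (constant-flow equation of motion).
Only the resistive term changes: ΔPIP = R × ΔV̇ = 8.8 × (1.0167 − 1.3) = 8.8 × -0.2833 = -2.493 cmH2O.

-2.5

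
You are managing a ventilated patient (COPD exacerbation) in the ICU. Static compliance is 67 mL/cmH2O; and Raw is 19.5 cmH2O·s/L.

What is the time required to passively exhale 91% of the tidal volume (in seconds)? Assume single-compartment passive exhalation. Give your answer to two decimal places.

τ = R × C = 19.5 × 67 mL/cmH2O = 19.5 × 0.067 L/cmH2O = 1.307 s.
Exhaled fraction f = 1 − e^(−t/τ) → t = −τ·ln(1 − f) = −1.307·ln(0.09) = 3.147 s.

3.15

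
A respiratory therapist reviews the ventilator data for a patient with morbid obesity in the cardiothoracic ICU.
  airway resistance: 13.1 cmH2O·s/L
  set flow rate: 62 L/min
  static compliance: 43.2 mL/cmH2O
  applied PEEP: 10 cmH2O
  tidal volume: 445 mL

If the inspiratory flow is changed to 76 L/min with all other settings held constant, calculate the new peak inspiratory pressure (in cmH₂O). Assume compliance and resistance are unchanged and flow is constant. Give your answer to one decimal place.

Flow: 62 L/min ÷ 60 = 1.0333 L/s.
New flow: 76 L/min ÷ 60 = 1.2667 L/s.
PIP = Vt/C + R·V̇ + PEEP (constant-flow equation of motion).
Only the resistive term changes: ΔPIP = R × ΔV̇ = 13.1 × (1.2667 − 1.0333) = 13.1 × 0.2334 = 3.058 cmH2O.
Original PIP = 445/43.2 + 13.1×1.0333 + 10 = 33.837 cmH2O; new PIP = 33.837 + (3.058) = 36.895 cmH2O.

36.9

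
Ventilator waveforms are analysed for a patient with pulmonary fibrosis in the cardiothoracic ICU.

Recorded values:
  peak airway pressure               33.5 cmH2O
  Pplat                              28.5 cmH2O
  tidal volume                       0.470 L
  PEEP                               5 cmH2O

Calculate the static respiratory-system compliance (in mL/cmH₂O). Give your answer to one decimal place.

20.0

Cstat = Vt / (Pplat − PEEP) = 470 / (28.5 − 5) = 470 / 23.5 = 20.0 mL/cmH2O.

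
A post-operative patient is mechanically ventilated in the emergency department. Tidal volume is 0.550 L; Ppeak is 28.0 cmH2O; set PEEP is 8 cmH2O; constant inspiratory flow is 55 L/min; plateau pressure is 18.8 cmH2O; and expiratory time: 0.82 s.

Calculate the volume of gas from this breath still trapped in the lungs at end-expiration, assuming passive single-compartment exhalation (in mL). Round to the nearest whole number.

Flow: 55 L/min ÷ 60 = 0.9167 L/s.
R = (PIP − Pplat)/V̇ = (28.0 − 18.8) / 0.9167 = 9.2/0.9167 = 10.036 cmH2O·s/L.
C = Vt/(Pplat − PEEP) = 550.0 / (18.8 − 8) = 550.0/10.8 = 50.926 mL/cmH2O.
τ = R × C = 10.036 × 0.05093 L/cmH2O = 0.5111 s.
Fraction remaining = e^(−Te/τ) = e^(−0.82/0.5111) = 0.201.
Trapped volume = 550.0 × 0.201 = 110.55 mL.

111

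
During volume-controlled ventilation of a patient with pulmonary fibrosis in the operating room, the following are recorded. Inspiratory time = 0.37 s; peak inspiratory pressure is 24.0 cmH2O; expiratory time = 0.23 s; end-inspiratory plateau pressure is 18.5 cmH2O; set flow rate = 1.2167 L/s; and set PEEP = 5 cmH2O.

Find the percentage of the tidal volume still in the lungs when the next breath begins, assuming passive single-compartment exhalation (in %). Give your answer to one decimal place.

21.7

Vt = flow × Ti = 1.2167 L/s × 0.37 s × 1000 mL/L = 450.18 mL.
R = (PIP − Pplat)/V̇ = (24.0 − 18.5) / 1.2167 = 5.5/1.2167 = 4.52 cmH2O·s/L.
C = Vt/(Pplat − PEEP) = 450.18 / (18.5 − 5) = 450.18/13.5 = 33.347 mL/cmH2O.
τ = R × C = 4.52 × 0.03335 L/cmH2O = 0.1507 s.
Fraction remaining at end-expiration = e^(−Te/τ) = e^(−0.23/0.1507) = 0.2174 → 21.74%.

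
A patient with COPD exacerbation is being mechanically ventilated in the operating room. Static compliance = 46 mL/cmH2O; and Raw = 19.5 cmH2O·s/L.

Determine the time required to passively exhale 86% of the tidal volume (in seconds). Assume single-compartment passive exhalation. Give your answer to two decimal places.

τ = R × C = 19.5 × 46 mL/cmH2O = 19.5 × 0.046 L/cmH2O = 0.897 s.
Exhaled fraction f = 1 − e^(−t/τ) → t = −τ·ln(1 − f) = −0.897·ln(0.14) = 1.764 s.

1.76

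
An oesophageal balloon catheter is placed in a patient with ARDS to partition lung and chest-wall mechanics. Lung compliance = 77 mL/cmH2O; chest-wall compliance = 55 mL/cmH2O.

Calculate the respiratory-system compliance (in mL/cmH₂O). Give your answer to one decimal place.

Lung and chest wall are elastances in series: 1/Crs = 1/CL + 1/Ccw.
1/Crs = 1/77 + 1/55 = 0.03117.
Crs = 32.082 mL/cmH2O.

32.1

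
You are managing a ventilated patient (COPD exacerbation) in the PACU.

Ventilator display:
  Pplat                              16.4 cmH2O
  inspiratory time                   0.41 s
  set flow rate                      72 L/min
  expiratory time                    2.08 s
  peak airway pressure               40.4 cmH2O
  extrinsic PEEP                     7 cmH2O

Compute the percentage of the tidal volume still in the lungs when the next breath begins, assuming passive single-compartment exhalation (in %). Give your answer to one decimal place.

Flow: 72 L/min ÷ 60 = 1.2 L/s.
Vt = flow × Ti = 1.2 L/s × 0.41 s × 1000 mL/L = 492.0 mL.
R = (PIP − Pplat)/V̇ = (40.4 − 16.4) / 1.2 = 24.0/1.2 = 20.0 cmH2O·s/L.
C = Vt/(Pplat − PEEP) = 492.0 / (16.4 − 7) = 492.0/9.4 = 52.34 mL/cmH2O.
τ = R × C = 20.0 × 0.05234 L/cmH2O = 1.047 s.
Fraction remaining at end-expiration = e^(−Te/τ) = e^(−2.08/1.047) = 0.1372 → 13.72%.

13.7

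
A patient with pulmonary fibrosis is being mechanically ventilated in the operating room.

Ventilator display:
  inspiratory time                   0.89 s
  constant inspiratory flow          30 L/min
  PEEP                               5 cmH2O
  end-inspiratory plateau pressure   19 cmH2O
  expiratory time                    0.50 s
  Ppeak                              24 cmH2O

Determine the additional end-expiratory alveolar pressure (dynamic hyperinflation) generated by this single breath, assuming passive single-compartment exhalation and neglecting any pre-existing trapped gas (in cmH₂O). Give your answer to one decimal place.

2.9

Flow: 30 L/min ÷ 60 = 0.5 L/s.
Vt = flow × Ti = 0.5 L/s × 0.89 s × 1000 mL/L = 445.0 mL.
R = (PIP − Pplat)/V̇ = (24 − 19) / 0.5 = 5.0/0.5 = 10.0 cmH2O·s/L.
C = Vt/(Pplat − PEEP) = 445.0 / (19 − 5) = 445.0/14.0 = 31.786 mL/cmH2O.
τ = R × C = 10.0 × 0.03179 L/cmH2O = 0.3179 s.
Fraction remaining = e^(−Te/τ) = e^(−0.50/0.3179) = 0.2075; trapped volume = 445.0 × 0.2075 = 92.338 mL.
Additional alveolar pressure from trapping ≈ V_trapped / C = 92.338 / 31.786 = 2.905 cmH2O.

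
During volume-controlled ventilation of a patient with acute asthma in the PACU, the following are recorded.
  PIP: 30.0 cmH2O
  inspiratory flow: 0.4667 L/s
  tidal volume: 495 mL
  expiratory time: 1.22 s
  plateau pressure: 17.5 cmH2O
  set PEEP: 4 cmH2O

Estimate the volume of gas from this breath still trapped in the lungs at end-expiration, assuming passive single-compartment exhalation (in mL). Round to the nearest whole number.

143

R = (PIP − Pplat)/V̇ = (30.0 − 17.5) / 0.4667 = 12.5/0.4667 = 26.784 cmH2O·s/L.
C = Vt/(Pplat − PEEP) = 495.0 / (17.5 − 4) = 495.0/13.5 = 36.667 mL/cmH2O.
τ = R × C = 26.784 × 0.03667 L/cmH2O = 0.9822 s.
Fraction remaining = e^(−Te/τ) = e^(−1.22/0.9822) = 0.2888.
Trapped volume = 495.0 × 0.2888 = 142.96 mL.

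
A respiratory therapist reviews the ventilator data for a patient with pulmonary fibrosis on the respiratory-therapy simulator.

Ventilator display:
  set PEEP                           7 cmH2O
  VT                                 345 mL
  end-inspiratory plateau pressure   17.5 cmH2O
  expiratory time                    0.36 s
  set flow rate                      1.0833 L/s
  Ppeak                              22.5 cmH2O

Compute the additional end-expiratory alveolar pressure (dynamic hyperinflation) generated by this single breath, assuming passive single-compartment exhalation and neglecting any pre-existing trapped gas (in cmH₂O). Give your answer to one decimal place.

1.0

R = (PIP − Pplat)/V̇ = (22.5 − 17.5) / 1.0833 = 5.0/1.0833 = 4.616 cmH2O·s/L.
C = Vt/(Pplat − PEEP) = 345.0 / (17.5 − 7) = 345.0/10.5 = 32.857 mL/cmH2O.
τ = R × C = 4.616 × 0.03286 L/cmH2O = 0.1517 s.
Fraction remaining = e^(−Te/τ) = e^(−0.36/0.1517) = 0.09319; trapped volume = 345.0 × 0.09319 = 32.151 mL.
Additional alveolar pressure from trapping ≈ V_trapped / C = 32.151 / 32.857 = 0.9785 cmH2O.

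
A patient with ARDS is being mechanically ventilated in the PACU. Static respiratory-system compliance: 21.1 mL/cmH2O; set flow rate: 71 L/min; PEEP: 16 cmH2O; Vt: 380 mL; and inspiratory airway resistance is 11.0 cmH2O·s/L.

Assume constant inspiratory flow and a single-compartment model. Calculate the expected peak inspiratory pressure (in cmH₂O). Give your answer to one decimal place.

Flow: 71 L/min ÷ 60 = 1.1833 L/s.
Equation of motion (constant flow): PIP = Vt/C + R·V̇ + PEEP.
PIP = 380/21.1 + 11.0×1.1833 + 16 = 18.009 + 13.016 + 16 = 47.025 cmH2O.

47.0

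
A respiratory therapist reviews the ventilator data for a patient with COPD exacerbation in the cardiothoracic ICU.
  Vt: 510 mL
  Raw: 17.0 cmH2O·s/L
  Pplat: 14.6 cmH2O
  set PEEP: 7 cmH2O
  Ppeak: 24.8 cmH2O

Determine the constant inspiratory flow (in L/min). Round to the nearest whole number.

flow = (PIP − Pplat) / Raw = (24.8 − 14.6) / 17.0 = 0.6 L/s × 60 = 36.0 L/min.

36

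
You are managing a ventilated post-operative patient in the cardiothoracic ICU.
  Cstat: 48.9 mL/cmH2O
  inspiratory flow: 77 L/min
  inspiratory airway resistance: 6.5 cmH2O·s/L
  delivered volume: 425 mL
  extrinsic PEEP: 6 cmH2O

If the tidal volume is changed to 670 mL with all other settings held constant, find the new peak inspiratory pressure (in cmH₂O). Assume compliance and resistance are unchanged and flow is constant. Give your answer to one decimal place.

Flow: 77 L/min ÷ 60 = 1.2833 L/s.
PIP = Vt/C + R·V̇ + PEEP (constant-flow equation of motion).
Only the elastic term changes: ΔPIP = ΔVt / C = (670 − 425) / 48.9 = 5.01 cmH2O.
Original PIP = 425/48.9 + 6.5×1.2833 + 6 = 23.033 cmH2O; new PIP = 23.033 + (5.01) = 28.043 cmH2O.

28.0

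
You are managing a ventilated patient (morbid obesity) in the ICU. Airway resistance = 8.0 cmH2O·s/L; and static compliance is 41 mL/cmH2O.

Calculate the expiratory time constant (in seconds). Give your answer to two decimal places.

0.33

τ = R × C = 8.0 × 41 mL/cmH2O = 8.0 × 0.041 L/cmH2O = 0.328 s.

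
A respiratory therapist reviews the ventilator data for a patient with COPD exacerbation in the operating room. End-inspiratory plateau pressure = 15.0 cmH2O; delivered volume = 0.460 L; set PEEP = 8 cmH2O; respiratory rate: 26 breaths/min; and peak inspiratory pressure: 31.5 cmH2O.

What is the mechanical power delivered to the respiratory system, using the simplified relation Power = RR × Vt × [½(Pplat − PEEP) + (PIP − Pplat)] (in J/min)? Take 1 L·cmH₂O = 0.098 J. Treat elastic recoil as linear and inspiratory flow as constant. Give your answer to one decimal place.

23.4

Per-breath work = Vt × [½(Pplat−PEEP) + (PIP−Pplat)] = 0.460 × [0.5×7.0 + 16.5] = 0.460 × 20.0 = 9.2 L·cmH2O.
Power = 26 × 9.2 = 239.2 L·cmH2O/min.
× 0.098 J/(L·cmH2O) → 23.442 J/min.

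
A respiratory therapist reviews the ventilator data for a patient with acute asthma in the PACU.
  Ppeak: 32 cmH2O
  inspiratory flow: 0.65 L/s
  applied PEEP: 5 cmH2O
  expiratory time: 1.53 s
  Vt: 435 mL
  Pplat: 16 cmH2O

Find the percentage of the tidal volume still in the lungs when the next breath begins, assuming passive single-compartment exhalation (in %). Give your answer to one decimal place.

R = (PIP − Pplat)/V̇ = (32 − 16) / 0.65 = 16.0/0.65 = 24.615 cmH2O·s/L.
C = Vt/(Pplat − PEEP) = 435.0 / (16 − 5) = 435.0/11.0 = 39.545 mL/cmH2O.
τ = R × C = 24.615 × 0.03955 L/cmH2O = 0.9735 s.
Fraction remaining at end-expiration = e^(−Te/τ) = e^(−1.53/0.9735) = 0.2077 → 20.77%.

20.8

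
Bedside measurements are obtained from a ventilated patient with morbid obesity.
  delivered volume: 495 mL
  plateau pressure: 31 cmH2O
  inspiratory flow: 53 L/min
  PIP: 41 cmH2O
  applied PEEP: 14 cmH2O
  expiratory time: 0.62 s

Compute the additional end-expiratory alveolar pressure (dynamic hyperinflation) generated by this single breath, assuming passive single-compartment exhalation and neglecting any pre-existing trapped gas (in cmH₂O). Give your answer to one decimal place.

Flow: 53 L/min ÷ 60 = 0.8833 L/s.
R = (PIP − Pplat)/V̇ = (41 − 31) / 0.8833 = 10.0/0.8833 = 11.321 cmH2O·s/L.
C = Vt/(Pplat − PEEP) = 495.0 / (31 − 14) = 495.0/17.0 = 29.118 mL/cmH2O.
τ = R × C = 11.321 × 0.02912 L/cmH2O = 0.3297 s.
Fraction remaining = e^(−Te/τ) = e^(−0.62/0.3297) = 0.1525; trapped volume = 495.0 × 0.1525 = 75.488 mL.
Additional alveolar pressure from trapping ≈ V_trapped / C = 75.488 / 29.118 = 2.592 cmH2O.

2.6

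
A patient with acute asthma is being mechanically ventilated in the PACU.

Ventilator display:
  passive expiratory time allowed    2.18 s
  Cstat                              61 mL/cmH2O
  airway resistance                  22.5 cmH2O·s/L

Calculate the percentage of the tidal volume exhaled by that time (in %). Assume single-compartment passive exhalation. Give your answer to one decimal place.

τ = R × C = 22.5 × 61 mL/cmH2O = 22.5 × 0.061 L/cmH2O = 1.373 s.
Passive exhalation: V(t)/V₀ = e^(−t/τ) = e^(−2.18/1.373) = 0.2044.
Fraction exhaled = 1 − 0.2044 = 0.7956 → 79.56%.

79.6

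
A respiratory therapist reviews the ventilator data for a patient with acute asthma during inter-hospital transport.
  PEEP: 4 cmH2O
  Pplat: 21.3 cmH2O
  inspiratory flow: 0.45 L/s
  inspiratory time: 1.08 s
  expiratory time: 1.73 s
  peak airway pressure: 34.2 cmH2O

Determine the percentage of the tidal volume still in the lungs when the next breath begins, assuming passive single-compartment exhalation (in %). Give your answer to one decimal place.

Vt = flow × Ti = 0.45 L/s × 1.08 s × 1000 mL/L = 486.0 mL.
R = (PIP − Pplat)/V̇ = (34.2 − 21.3) / 0.45 = 12.9/0.45 = 28.667 cmH2O·s/L.
C = Vt/(Pplat − PEEP) = 486.0 / (21.3 − 4) = 486.0/17.3 = 28.092 mL/cmH2O.
τ = R × C = 28.667 × 0.02809 L/cmH2O = 0.8053 s.
Fraction remaining at end-expiration = e^(−Te/τ) = e^(−1.73/0.8053) = 0.1167 → 11.67%.

11.7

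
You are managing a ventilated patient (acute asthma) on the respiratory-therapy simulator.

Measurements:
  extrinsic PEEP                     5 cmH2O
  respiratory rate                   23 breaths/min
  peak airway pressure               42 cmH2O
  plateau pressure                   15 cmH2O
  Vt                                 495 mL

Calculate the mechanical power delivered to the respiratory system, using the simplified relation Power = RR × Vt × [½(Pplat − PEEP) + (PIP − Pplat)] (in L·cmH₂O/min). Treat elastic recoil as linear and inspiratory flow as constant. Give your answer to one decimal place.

364.3

Per-breath work = Vt × [½(Pplat−PEEP) + (PIP−Pplat)] = 0.495 × [0.5×10.0 + 27.0] = 0.495 × 32.0 = 15.84 L·cmH2O.
Power = 23 × 15.84 = 364.32 L·cmH2O/min.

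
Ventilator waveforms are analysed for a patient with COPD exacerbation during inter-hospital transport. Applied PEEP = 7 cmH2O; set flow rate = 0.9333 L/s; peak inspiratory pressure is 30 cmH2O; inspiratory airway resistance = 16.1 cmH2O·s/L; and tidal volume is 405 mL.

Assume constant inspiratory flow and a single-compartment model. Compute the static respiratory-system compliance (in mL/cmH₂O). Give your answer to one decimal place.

50.8

Equation of motion (constant flow): PIP = Vt/C + R·V̇ + PEEP.
Vt/C = PIP − R·V̇ − PEEP = 30 − 16.1×0.9333 − 7 = 30 − 15.026 − 7 = 7.974 cmH2O.
C = Vt / 7.974 = 405 / 7.974 = 50.79 mL/cmH2O.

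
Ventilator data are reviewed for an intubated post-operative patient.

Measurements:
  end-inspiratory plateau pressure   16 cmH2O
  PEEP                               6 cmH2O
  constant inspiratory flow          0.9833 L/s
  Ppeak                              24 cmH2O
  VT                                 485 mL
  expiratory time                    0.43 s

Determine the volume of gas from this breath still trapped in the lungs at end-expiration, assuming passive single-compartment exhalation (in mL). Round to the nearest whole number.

163

R = (PIP − Pplat)/V̇ = (24 − 16) / 0.9833 = 8.0/0.9833 = 8.136 cmH2O·s/L.
C = Vt/(Pplat − PEEP) = 485.0 / (16 − 6) = 485.0/10.0 = 48.5 mL/cmH2O.
τ = R × C = 8.136 × 0.0485 L/cmH2O = 0.3946 s.
Fraction remaining = e^(−Te/τ) = e^(−0.43/0.3946) = 0.3363.
Trapped volume = 485.0 × 0.3363 = 163.11 mL.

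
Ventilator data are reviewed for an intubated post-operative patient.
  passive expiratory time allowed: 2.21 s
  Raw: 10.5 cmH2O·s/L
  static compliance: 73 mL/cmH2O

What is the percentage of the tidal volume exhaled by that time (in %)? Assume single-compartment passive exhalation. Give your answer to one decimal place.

94.4

τ = R × C = 10.5 × 73 mL/cmH2O = 10.5 × 0.073 L/cmH2O = 0.7665 s.
Passive exhalation: V(t)/V₀ = e^(−t/τ) = e^(−2.21/0.7665) = 0.05595.
Fraction exhaled = 1 − 0.05595 = 0.9441 → 94.41%.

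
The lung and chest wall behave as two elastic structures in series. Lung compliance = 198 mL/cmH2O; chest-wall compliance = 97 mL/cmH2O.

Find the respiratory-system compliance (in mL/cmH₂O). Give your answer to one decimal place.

Lung and chest wall are elastances in series: 1/Crs = 1/CL + 1/Ccw.
1/Crs = 1/198 + 1/97 = 0.01536.
Crs = 65.104 mL/cmH2O.

65.1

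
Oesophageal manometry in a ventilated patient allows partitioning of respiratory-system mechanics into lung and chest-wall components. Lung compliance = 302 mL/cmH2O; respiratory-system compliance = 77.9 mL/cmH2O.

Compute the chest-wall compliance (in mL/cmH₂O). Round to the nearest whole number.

1/Ccw = 1/Crs − 1/CL.
1/Ccw = 1/77.9 − 1/302 = 0.009526.
Ccw = 104.98 mL/cmH2O.

105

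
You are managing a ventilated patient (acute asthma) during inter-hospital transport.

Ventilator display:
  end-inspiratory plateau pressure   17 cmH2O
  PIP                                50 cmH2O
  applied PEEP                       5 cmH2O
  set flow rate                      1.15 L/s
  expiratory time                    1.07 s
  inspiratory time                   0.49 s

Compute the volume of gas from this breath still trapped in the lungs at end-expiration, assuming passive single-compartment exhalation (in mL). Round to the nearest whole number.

Vt = flow × Ti = 1.15 L/s × 0.49 s × 1000 mL/L = 563.5 mL.
R = (PIP − Pplat)/V̇ = (50 − 17) / 1.15 = 33.0/1.15 = 28.696 cmH2O·s/L.
C = Vt/(Pplat − PEEP) = 563.5 / (17 − 5) = 563.5/12.0 = 46.958 mL/cmH2O.
τ = R × C = 28.696 × 0.04696 L/cmH2O = 1.348 s.
Fraction remaining = e^(−Te/τ) = e^(−1.07/1.348) = 0.4521.
Trapped volume = 563.5 × 0.4521 = 254.76 mL.

255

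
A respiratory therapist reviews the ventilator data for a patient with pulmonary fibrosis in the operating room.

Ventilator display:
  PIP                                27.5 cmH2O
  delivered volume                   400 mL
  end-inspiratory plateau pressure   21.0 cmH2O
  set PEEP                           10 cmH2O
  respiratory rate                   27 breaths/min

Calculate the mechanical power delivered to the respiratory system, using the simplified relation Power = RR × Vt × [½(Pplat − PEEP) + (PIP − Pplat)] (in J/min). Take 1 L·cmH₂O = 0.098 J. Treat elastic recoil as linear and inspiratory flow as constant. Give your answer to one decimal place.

Per-breath work = Vt × [½(Pplat−PEEP) + (PIP−Pplat)] = 0.400 × [0.5×11.0 + 6.5] = 0.400 × 12.0 = 4.8 L·cmH2O.
Power = 27 × 4.8 = 129.6 L·cmH2O/min.
× 0.098 J/(L·cmH2O) → 12.701 J/min.

12.7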